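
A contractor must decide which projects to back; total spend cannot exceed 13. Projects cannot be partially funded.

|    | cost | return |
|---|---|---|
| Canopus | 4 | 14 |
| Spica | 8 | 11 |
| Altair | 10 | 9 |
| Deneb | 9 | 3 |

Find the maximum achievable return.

25

Allowing fractional choices, the relaxed optimum would be about 25.9, but projects are indivisible.
Canopus: cost 4 ≤ 13, return 14.
Canopus + Deneb: cost 4 + 9 = 13 ≤ 13, return 14 + 3 = 17.
Canopus + Spica: cost 4 + 8 = 12 ≤ 13, return 14 + 11 = 25.
Best is Canopus and Spica with total return 25.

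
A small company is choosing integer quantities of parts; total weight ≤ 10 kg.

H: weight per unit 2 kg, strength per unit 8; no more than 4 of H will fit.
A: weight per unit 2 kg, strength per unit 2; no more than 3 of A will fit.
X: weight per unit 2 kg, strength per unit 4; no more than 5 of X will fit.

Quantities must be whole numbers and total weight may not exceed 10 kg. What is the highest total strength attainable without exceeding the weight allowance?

Take 4×H and 1×X: weight 10 ≤ 10, strength 4·8 + 1·4 = 36.
H has the best ratio (8/2) and is taken to its limit of 4; remaining capacity is filled optimally with the others.

36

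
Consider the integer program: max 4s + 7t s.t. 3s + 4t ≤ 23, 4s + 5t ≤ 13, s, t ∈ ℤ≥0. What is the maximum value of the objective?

15

Relaxing integrality, the LP optimum is 18.20 at (s,t) = (0, 2.6), which is not an integer point.
(s,t)=(2,1): 3·2+4·1=10≤23, 4·2+5·1=13≤13, objective 15.
(s,t)=(0,2): 3·0+4·2=8≤23, 4·0+5·2=10≤13, objective 14.
(s,t)=(3,0): 3·3+4·0=9≤23, 4·3+5·0=12≤13, objective 12.
No feasible integer point exceeds 15.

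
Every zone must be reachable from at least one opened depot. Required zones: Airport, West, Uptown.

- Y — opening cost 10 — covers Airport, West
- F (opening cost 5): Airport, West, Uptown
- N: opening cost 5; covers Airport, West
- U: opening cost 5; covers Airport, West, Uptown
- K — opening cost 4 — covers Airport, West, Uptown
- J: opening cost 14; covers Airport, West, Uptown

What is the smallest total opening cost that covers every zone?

K alone covers Airport, West, Uptown — every zone.
Total opening cost: 4.
No cover costs less than 4.

4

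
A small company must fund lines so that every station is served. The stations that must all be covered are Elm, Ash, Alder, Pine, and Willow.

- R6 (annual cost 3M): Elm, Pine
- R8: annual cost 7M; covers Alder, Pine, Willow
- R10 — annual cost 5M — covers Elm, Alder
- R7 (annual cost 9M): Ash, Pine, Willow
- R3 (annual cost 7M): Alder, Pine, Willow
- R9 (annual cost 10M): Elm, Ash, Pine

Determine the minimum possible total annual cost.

Choose R10 and R7: together they cover Elm, Ash, Alder, Pine, Willow — every station.
Total annual cost: 5 + 9 = 14.

14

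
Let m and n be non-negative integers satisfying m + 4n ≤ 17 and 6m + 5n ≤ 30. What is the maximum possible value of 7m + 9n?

The continuous relaxation peaks at (1.84, 3.79) with value 47.00; rounding to a feasible lattice point costs some objective.
(m,n)=(1,4): 1·1+4·4=17≤17, 6·1+5·4=26≤30, objective 43.
(m,n)=(2,3): 1·2+4·3=14≤17, 6·2+5·3=27≤30, objective 41.
Maximum is 43 at (m,n)=(1,4).

43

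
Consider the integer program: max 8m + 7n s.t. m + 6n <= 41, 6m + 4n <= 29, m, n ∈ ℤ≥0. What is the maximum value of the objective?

Relaxing integrality, the LP optimum is 49.97 at (m,n) = (0.312, 6.78), which is not an integer point.
(m,n)=(2,4): 1·2+6·4=26≤41, 6·2+4·4=28≤29, objective 44.
(m,n)=(1,5): 1·1+6·5=31≤41, 6·1+4·5=26≤29, objective 43.
(m,n)=(0,6): 1·0+6·6=36≤41, 6·0+4·6=24≤29, objective 42.
Maximum is 44 at (m,n)=(2,4).

44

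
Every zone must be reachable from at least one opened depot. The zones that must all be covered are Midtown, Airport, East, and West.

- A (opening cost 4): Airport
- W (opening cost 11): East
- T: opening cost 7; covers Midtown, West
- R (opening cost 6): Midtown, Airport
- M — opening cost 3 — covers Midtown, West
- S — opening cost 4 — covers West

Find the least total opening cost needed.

18

Choose A, W, and M: together they cover Midtown, Airport, East, West — every zone.
Total opening cost: 4 + 11 + 3 = 18.
No cover costs less than 18.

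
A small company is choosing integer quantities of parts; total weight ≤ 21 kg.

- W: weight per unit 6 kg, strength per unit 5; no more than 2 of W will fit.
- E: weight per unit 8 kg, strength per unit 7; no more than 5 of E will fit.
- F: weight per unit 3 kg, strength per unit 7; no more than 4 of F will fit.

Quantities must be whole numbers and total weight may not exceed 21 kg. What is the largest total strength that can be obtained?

35

1×W and 4×F: weight 18 ≤ 21, strength 1·5 + 4·7 = 33.
1×E and 4×F: weight 20 ≤ 21, strength 1·7 + 4·7 = 35.
Best is 35.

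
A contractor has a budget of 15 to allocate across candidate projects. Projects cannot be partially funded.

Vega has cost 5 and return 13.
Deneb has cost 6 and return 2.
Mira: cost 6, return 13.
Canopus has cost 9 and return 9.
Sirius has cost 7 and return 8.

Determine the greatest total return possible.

Take Vega and Mira: cost 5 + 6 = 11 ≤ 15, return 13 + 13 = 26.
No other feasible combination does better.

26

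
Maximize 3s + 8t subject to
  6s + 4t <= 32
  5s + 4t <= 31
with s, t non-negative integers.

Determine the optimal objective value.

Relaxing integrality, the LP optimum is 62.00 at (s,t) = (0, 7.75), which is not an integer point.
(s,t)=(0,7) is feasible, giving 56.
(s,t)=(1,6) is feasible, giving 51.
(s,t)=(0,6) is feasible, giving 48.
No feasible integer point exceeds 56.

56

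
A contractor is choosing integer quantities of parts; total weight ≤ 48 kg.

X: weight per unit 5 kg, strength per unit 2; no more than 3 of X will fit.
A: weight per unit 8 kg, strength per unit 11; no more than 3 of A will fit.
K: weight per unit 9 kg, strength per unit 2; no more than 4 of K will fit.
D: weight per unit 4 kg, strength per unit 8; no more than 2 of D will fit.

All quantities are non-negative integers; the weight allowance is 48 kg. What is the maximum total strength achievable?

This is a bounded integer knapsack.
D has the best ratio (8/4); taking only D gives at most 2×8 = 16 (stopped by the supply cap of 2).
Mixing does better — 3×X, 3×A, and 2×D: weight 47 ≤ 48, strength 3·2 + 3·11 + 2·8 = 55.

55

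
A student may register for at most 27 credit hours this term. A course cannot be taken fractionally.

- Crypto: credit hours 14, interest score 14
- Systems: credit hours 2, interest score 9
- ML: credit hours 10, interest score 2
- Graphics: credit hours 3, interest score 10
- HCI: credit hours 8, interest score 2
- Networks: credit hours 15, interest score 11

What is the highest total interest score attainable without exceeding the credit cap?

35

Allowing fractional choices, the relaxed optimum would be about 38.9, but courses are indivisible.
Crypto + Systems + Graphics: credit hours 14 + 2 + 3 = 19 ≤ 27, interest score 14 + 9 + 10 = 33.
Crypto + Systems + Graphics + HCI: credit hours 14 + 2 + 3 + 8 = 27 ≤ 27, interest score 14 + 9 + 10 + 2 = 35.
Best is Crypto, Systems, Graphics, and HCI with total interest score 35.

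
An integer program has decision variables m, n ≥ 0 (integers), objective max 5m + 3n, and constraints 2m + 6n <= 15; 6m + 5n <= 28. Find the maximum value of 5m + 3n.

20

(m,n)=(4,0) is feasible, giving 20.
(m,n)=(3,1) is feasible, giving 18.
(m,n)=(3,0) is feasible, giving 15.
Maximum is 20 at (m,n)=(4,0).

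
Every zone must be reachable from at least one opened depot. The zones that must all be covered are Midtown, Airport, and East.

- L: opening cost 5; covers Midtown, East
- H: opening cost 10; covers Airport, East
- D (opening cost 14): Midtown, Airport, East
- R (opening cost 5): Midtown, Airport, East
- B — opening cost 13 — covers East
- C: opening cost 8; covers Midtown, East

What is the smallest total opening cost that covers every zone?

R alone covers Midtown, Airport, East — every zone.
Total opening cost: 5.
No cover costs less than 5.

5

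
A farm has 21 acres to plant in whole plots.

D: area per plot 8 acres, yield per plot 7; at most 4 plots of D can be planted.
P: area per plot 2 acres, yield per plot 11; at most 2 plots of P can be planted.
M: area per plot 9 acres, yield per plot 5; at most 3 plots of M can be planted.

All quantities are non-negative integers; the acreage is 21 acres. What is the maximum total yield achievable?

2×D and 2×P: area 20 ≤ 21, yield 2·7 + 2·11 = 36.
1×D, 2×P, and 1×M: area 21 ≤ 21, yield 1·7 + 2·11 + 1·5 = 34.
Best is 36.

36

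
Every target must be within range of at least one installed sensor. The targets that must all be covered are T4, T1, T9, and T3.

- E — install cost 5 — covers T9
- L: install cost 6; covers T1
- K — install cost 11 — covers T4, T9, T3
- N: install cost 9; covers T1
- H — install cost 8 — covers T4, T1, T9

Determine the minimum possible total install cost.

The greedy cost-per-new-target heuristic would pick H and K for 19, but a cheaper cover exists.
Choose L and K: together they cover T4, T1, T9, T3 — every target.
Total install cost: 6 + 11 = 17.
No cover costs less than 17.

17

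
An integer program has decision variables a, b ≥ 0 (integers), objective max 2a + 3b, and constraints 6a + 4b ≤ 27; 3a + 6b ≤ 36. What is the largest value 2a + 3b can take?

18

(a,b)=(0,6): 6·0+4·6=24≤27, 3·0+6·6=36≤36, objective 18.
(a,b)=(1,5): 6·1+4·5=26≤27, 3·1+6·5=33≤36, objective 17.
(a,b)=(0,5): 6·0+4·5=20≤27, 3·0+6·5=30≤36, objective 15.
The best lattice point is (0,6), giving 18.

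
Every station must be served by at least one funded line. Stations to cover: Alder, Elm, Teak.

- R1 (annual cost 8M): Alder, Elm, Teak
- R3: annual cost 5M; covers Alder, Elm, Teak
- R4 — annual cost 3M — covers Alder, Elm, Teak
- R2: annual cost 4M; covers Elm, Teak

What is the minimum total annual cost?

3

R4 alone covers Alder, Elm, Teak — every station.
Total annual cost: 3.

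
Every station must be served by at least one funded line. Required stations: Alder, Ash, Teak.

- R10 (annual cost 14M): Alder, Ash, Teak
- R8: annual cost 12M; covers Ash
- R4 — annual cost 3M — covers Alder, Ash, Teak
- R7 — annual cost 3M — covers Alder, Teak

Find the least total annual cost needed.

3

R4 alone covers Alder, Ash, Teak — every station.
Total annual cost: 3.
No cover costs less than 3.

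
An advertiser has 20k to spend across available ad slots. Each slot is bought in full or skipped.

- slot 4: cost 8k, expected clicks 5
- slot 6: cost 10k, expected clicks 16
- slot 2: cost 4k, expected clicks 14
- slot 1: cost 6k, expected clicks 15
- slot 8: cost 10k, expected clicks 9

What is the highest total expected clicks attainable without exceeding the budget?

Take slot 6, slot 2, and slot 1: cost 10 + 4 + 6 = 20 ≤ 20, expected clicks 16 + 14 + 15 = 45.
No other feasible combination does better.

45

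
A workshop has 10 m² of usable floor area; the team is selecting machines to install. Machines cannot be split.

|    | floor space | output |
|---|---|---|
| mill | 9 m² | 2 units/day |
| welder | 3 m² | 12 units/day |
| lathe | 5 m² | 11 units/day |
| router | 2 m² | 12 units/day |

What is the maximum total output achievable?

This is a 0-1 knapsack instance.
welder + router: floor space 3 + 2 = 5 ≤ 10, output 12 + 12 = 24.
welder + lathe + router: floor space 3 + 5 + 2 = 10 ≤ 10, output 12 + 11 + 12 = 35.
Best is welder, lathe, and router with total output 35.

35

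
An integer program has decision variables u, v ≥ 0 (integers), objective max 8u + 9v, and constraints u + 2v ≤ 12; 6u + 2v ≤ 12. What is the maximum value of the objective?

(u,v)=(0,6) is feasible, giving 54.
(u,v)=(0,5) is feasible, giving 45.
No feasible integer point exceeds 54.

54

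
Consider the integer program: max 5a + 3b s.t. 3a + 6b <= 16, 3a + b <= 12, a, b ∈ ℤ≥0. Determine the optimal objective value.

The continuous relaxation peaks at (3.73, 0.8) with value 21.07; rounding to a feasible lattice point costs some objective.
(a,b)=(4,0): 3·4+6·0=12≤16, 3·4+1·0=12≤12, objective 20.
(a,b)=(3,1): 3·3+6·1=15≤16, 3·3+1·1=10≤12, objective 18.
(a,b)=(3,0): 3·3+6·0=9≤16, 3·3+1·0=9≤12, objective 15.
The best lattice point is (4,0), giving 20.

20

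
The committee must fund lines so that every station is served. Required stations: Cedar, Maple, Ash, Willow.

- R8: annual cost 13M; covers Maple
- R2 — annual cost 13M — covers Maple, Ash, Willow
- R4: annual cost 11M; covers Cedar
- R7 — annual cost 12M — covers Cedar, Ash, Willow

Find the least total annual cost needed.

24

This is an integer covering problem.
The greedy cost-per-new-station heuristic would pick R7 and R8 for 25, but a cheaper cover exists.
Choose R2 and R4: together they cover Cedar, Maple, Ash, Willow — every station.
Total annual cost: 13 + 11 = 24.
No cover costs less than 24.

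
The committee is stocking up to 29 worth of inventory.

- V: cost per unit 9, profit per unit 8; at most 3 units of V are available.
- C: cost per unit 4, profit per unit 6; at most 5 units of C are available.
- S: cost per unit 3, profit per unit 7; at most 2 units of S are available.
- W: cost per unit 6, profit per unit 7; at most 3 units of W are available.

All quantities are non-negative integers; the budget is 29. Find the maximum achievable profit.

This is a bounded integer knapsack.
5×C, 1×S, and 1×W: cost 29 ≤ 29, profit 5·6 + 1·7 + 1·7 = 44.
4×C, 2×S, and 1×W: cost 28 ≤ 29, profit 4·6 + 2·7 + 1·7 = 45.
Best is 45.

45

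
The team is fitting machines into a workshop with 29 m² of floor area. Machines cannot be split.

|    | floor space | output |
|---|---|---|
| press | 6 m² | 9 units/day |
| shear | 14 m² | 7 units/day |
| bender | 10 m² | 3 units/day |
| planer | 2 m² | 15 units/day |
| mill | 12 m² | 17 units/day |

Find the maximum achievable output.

shear + planer + mill: floor space 14 + 2 + 12 = 28 ≤ 29, output 7 + 15 + 17 = 39.
bender + planer + mill: floor space 10 + 2 + 12 = 24 ≤ 29, output 3 + 15 + 17 = 35.
press + planer + mill: floor space 6 + 2 + 12 = 20 ≤ 29, output 9 + 15 + 17 = 41.
Best is press, planer, and mill with total output 41.

41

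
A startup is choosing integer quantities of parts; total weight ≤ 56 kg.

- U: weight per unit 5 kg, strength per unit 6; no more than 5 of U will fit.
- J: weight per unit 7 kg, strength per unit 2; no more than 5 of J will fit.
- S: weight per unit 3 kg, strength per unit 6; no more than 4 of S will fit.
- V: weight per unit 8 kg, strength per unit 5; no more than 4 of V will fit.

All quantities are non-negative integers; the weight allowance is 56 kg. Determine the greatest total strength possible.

S has the best ratio (6/3); taking only S gives at most 4×6 = 24 (stopped by the supply cap of 4).
Mixing does better — 5×U, 4×S, and 2×V: weight 53 ≤ 56, strength 5·6 + 4·6 + 2·5 = 64.

64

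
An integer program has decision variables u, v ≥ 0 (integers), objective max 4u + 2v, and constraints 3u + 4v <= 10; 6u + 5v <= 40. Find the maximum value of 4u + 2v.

12

Relaxing integrality, the LP optimum is 13.33 at (u,v) = (3.33, 0), which is not an integer point.
(u,v)=(3,0): 3·3+4·0=9≤10, 6·3+5·0=18≤40, objective 12.
(u,v)=(2,1): 3·2+4·1=10≤10, 6·2+5·1=17≤40, objective 10.
No feasible integer point exceeds 12.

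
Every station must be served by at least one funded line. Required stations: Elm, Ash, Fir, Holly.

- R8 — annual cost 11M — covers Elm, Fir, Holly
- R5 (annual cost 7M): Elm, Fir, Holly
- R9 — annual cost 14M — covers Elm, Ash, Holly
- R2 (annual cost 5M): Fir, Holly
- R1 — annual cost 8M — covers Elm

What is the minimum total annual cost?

19

The greedy cost-per-new-station heuristic would pick R5 and R9 for 21, but a cheaper cover exists.
Choose R9 and R2: together they cover Elm, Ash, Fir, Holly — every station.
Total annual cost: 14 + 5 = 19.
No cover costs less than 19.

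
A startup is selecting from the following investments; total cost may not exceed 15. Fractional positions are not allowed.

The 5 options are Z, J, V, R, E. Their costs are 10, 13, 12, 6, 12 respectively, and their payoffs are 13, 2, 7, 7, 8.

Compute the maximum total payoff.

13

This is an integer program with binary decision variables.
E: cost 12 ≤ 15, payoff 8.
Z: cost 10 ≤ 15, payoff 13.
Best is Z with total payoff 13.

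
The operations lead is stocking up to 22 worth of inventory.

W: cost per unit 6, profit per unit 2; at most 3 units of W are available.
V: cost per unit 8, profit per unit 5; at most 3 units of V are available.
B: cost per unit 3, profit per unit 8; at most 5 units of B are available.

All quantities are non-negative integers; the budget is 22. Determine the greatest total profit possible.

Take 1×W and 5×B: cost 21 ≤ 22, profit 1·2 + 5·8 = 42.
B has the best ratio (8/3) and is taken to its limit of 5; remaining capacity is filled optimally with the others.

42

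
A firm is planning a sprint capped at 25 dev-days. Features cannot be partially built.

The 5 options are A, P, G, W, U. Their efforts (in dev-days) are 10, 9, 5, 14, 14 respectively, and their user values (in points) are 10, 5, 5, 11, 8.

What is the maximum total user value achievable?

Take A and W: effort 10 + 14 = 24 ≤ 25, user value 10 + 11 = 21.
No other feasible combination does better.

21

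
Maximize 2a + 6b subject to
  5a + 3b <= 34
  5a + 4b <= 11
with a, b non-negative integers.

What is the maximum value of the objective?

The continuous relaxation peaks at (0, 2.75) with value 16.50; rounding to a feasible lattice point costs some objective.
(a,b)=(0,2): 5·0+3·2=6≤34, 5·0+4·2=8≤11, objective 12.
(a,b)=(1,1): 5·1+3·1=8≤34, 5·1+4·1=9≤11, objective 8.
(a,b)=(0,1): 5·0+3·1=3≤34, 5·0+4·1=4≤11, objective 6.
Maximum is 12 at (a,b)=(0,2).

12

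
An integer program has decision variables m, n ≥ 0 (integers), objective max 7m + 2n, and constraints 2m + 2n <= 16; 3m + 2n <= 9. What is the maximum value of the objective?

(m,n)=(3,0): 2·3+2·0=6≤16, 3·3+2·0=9≤9, objective 21.
(m,n)=(2,1): 2·2+2·1=6≤16, 3·2+2·1=8≤9, objective 16.
(m,n)=(2,0): 2·2+2·0=4≤16, 3·2+2·0=6≤9, objective 14.
The best lattice point is (3,0), giving 21.

21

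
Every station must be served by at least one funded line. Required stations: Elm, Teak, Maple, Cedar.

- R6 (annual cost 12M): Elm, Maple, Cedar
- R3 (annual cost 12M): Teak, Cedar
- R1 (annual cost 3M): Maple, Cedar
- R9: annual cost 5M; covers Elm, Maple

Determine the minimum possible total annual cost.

17

The greedy cost-per-new-station heuristic would pick R1, R9, and R3 for 20, but a cheaper cover exists.
Choose R3 and R9: together they cover Elm, Teak, Maple, Cedar — every station.
Total annual cost: 12 + 5 = 17.
No cover costs less than 17.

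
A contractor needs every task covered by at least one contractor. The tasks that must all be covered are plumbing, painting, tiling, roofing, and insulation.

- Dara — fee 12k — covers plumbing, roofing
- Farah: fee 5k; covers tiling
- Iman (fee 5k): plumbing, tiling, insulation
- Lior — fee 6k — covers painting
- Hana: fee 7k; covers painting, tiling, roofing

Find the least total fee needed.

This is an integer covering problem.
Choose Iman and Hana: together they cover plumbing, painting, tiling, roofing, insulation — every task.
Total fee: 5 + 7 = 12.
No cover costs less than 12.

12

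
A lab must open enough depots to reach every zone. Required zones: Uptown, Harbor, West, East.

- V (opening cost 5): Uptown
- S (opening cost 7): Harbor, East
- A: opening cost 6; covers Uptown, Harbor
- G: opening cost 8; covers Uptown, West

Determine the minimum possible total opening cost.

15

The greedy cost-per-new-zone heuristic would pick A, S, and G for 21, but a cheaper cover exists.
Choose S and G: together they cover Uptown, Harbor, West, East — every zone.
Total opening cost: 7 + 8 = 15.
No cover costs less than 15.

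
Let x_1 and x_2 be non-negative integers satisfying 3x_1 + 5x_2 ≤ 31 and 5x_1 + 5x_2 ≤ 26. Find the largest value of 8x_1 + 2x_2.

40

The continuous relaxation peaks at (5.2, 0) with value 41.60; rounding to a feasible lattice point costs some objective.
(x_1,x_2)=(5,0): 3·5+5·0=15≤31, 5·5+5·0=25≤26, objective 40.
(x_1,x_2)=(4,1): 3·4+5·1=17≤31, 5·4+5·1=25≤26, objective 34.
(x_1,x_2)=(4,0): 3·4+5·0=12≤31, 5·4+5·0=20≤26, objective 32.
No feasible integer point exceeds 40.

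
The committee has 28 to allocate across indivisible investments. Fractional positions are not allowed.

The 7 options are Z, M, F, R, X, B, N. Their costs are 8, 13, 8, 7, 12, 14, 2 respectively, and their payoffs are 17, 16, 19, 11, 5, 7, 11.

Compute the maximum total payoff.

Allowing fractional choices, the relaxed optimum would be about 61.7, but investments are indivisible.
Z + F + R + N: cost 8 + 8 + 7 + 2 = 25 ≤ 28, payoff 17 + 19 + 11 + 11 = 58.
Z + F + R: cost 8 + 8 + 7 = 23 ≤ 28, payoff 17 + 19 + 11 = 47.
Z + F + N: cost 8 + 8 + 2 = 18 ≤ 28, payoff 17 + 19 + 11 = 47.
Best is Z, F, R, and N with total payoff 58.

58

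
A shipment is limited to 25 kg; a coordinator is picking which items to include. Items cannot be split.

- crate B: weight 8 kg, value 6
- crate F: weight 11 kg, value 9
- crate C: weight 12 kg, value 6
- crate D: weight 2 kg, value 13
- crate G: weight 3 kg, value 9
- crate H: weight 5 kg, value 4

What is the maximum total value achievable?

Allowing fractional choices, the relaxed optimum would be about 38.0, but items are indivisible.
crate B + crate F + crate D + crate G: weight 8 + 11 + 2 + 3 = 24 ≤ 25, value 6 + 9 + 13 + 9 = 37.
crate F + crate D + crate G + crate H: weight 11 + 2 + 3 + 5 = 21 ≤ 25, value 9 + 13 + 9 + 4 = 35.
Best is crate B, crate F, crate D, and crate G with total value 37.

37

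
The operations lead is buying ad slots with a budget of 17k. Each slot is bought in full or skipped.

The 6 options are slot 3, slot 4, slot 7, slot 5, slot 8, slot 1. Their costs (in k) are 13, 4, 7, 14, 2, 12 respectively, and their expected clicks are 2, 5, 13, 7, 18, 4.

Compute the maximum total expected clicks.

Treat it as a binary knapsack problem.
Allowing fractional choices, the relaxed optimum would be about 38.0, but ad slots are indivisible.
slot 4 + slot 7 + slot 8: cost 4 + 7 + 2 = 13 ≤ 17, expected clicks 5 + 13 + 18 = 36.
slot 7 + slot 8: cost 7 + 2 = 9 ≤ 17, expected clicks 13 + 18 = 31.
slot 5 + slot 8: cost 14 + 2 = 16 ≤ 17, expected clicks 7 + 18 = 25.
Best is slot 4, slot 7, and slot 8 with total expected clicks 36.

36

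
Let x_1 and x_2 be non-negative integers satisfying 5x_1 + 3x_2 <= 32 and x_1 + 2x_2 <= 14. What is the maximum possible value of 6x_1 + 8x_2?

60

(x_1,x_2)=(2,6): 5·2+3·6=28≤32, 1·2+2·6=14≤14, objective 60.
(x_1,x_2)=(3,5): 5·3+3·5=30≤32, 1·3+2·5=13≤14, objective 58.
(x_1,x_2)=(4,4): 5·4+3·4=32≤32, 1·4+2·4=12≤14, objective 56.
(x_1,x_2)=(1,6): 5·1+3·6=23≤32, 1·1+2·6=13≤14, objective 54.
No feasible integer point exceeds 60.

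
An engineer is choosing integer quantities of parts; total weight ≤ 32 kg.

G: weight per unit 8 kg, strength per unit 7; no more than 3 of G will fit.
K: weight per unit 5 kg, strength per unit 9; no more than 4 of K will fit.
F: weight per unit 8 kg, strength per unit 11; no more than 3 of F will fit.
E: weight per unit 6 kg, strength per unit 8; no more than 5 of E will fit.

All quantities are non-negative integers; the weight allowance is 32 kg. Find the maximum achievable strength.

4×K and 2×E: weight 32 ≤ 32, strength 4·9 + 2·8 = 52.
3×K and 2×F: weight 31 ≤ 32, strength 3·9 + 2·11 = 49.
Best is 52.

52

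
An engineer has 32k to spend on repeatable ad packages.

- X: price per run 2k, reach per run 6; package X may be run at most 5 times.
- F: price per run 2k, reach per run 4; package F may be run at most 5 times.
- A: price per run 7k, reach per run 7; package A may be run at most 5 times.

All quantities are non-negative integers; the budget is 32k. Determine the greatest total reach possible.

60

This is a bounded integer knapsack.
Take 5×X, 4×F, and 2×A: price 32 ≤ 32, reach 5·6 + 4·4 + 2·7 = 60.
X has the best ratio (6/2) and is taken to its limit of 5; remaining capacity is filled optimally with the others.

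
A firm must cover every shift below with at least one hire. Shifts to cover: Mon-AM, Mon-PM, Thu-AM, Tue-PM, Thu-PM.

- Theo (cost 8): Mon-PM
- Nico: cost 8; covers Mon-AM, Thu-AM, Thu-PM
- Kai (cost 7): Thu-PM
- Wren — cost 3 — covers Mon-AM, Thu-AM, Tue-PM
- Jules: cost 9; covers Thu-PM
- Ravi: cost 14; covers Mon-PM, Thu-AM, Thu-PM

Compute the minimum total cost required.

17

The greedy cost-per-new-shift heuristic would pick Wren, Kai, and Theo for 18, but a cheaper cover exists.
Choose Wren and Ravi: together they cover Mon-AM, Mon-PM, Thu-AM, Tue-PM, Thu-PM — every shift.
Total cost: 3 + 14 = 17.
No cover costs less than 17.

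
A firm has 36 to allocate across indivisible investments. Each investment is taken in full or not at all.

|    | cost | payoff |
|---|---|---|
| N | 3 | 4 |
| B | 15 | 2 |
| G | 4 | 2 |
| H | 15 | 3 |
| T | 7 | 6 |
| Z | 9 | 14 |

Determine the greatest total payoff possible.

27

Allowing fractional choices, the relaxed optimum would be about 28.6, but investments are indivisible.
N + H + T + Z: cost 3 + 15 + 7 + 9 = 34 ≤ 36, payoff 4 + 3 + 6 + 14 = 27.
N + G + T + Z: cost 3 + 4 + 7 + 9 = 23 ≤ 36, payoff 4 + 2 + 6 + 14 = 26.
Best is N, H, T, and Z with total payoff 27.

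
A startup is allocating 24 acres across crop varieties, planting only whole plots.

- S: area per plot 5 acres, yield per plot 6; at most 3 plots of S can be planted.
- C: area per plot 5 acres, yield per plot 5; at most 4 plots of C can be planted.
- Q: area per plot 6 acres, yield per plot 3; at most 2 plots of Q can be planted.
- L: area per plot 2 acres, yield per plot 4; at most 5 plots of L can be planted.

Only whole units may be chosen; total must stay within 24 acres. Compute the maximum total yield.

L has the best ratio (4/2); taking only L gives at most 5×4 = 20 (stopped by the supply cap of 5).
Mixing does better — 3×S and 4×L: area 23 ≤ 24, yield 3·6 + 4·4 = 34.

34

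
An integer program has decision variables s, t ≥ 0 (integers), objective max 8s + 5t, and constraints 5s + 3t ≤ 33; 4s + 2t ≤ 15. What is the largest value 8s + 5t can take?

35

The continuous relaxation peaks at (0, 7.5) with value 37.50; rounding to a feasible lattice point costs some objective.
(s,t)=(0,7): 5·0+3·7=21≤33, 4·0+2·7=14≤15, objective 35.
(s,t)=(0,6): 5·0+3·6=18≤33, 4·0+2·6=12≤15, objective 30.
No feasible integer point exceeds 35.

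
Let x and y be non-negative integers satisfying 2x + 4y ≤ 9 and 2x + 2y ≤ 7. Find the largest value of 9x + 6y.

27

(x,y)=(3,0): 2·3+4·0=6≤9, 2·3+2·0=6≤7, objective 27.
(x,y)=(2,1): 2·2+4·1=8≤9, 2·2+2·1=6≤7, objective 24.
No feasible integer point exceeds 27.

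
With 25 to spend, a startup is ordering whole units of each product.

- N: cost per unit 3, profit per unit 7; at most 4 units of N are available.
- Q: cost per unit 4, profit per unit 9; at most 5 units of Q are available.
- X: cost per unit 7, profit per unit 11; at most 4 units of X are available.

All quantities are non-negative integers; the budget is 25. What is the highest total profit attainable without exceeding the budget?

57

This is a bounded integer knapsack.
N has the best ratio (7/3); taking only N gives at most 4×7 = 28 (stopped by the supply cap of 4).
Mixing does better — 3×N and 4×Q: cost 25 ≤ 25, profit 3·7 + 4·9 = 57.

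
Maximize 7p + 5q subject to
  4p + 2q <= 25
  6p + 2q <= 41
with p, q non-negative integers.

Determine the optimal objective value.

The continuous relaxation peaks at (0, 12.5) with value 62.50; rounding to a feasible lattice point costs some objective.
(p,q)=(0,12): 4·0+2·12=24≤25, 6·0+2·12=24≤41, objective 60.
(p,q)=(0,11): 4·0+2·11=22≤25, 6·0+2·11=22≤41, objective 55.
Maximum is 60 at (p,q)=(0,12).

60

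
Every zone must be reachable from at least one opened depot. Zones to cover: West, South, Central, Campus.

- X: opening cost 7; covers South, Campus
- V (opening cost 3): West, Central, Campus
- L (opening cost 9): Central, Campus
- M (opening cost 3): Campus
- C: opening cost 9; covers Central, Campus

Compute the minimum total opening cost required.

10

Choose X and V: together they cover West, South, Central, Campus — every zone.
Total opening cost: 7 + 3 = 10.
No cover costs less than 10.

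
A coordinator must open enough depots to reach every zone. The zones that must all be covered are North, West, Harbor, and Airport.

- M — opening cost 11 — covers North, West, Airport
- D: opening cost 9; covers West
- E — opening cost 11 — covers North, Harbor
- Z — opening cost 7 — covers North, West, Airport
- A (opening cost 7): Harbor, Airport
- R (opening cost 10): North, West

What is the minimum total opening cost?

14

This is a weighted set-cover instance.
Choose Z and A: together they cover North, West, Harbor, Airport — every zone.
Total opening cost: 7 + 7 = 14.
No cover costs less than 14.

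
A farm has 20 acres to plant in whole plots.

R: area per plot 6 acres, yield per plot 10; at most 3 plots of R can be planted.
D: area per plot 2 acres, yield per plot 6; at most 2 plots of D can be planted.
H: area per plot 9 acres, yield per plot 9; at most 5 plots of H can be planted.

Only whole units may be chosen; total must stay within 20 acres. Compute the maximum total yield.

2×R and 2×D: area 16 ≤ 20, yield 2·10 + 2·6 = 32.
3×R and 1×D: area 20 ≤ 20, yield 3·10 + 1·6 = 36.
Best is 36.

36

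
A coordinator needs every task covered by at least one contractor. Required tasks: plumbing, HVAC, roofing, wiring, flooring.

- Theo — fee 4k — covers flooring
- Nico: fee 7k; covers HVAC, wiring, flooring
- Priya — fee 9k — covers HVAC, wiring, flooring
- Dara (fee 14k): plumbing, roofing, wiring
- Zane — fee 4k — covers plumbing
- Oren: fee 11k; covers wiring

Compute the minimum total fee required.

21

The greedy cost-per-new-task heuristic would pick Nico, Zane, and Dara for 25, but a cheaper cover exists.
Choose Nico and Dara: together they cover plumbing, HVAC, roofing, wiring, flooring — every task.
Total fee: 7 + 14 = 21.
No cover costs less than 21.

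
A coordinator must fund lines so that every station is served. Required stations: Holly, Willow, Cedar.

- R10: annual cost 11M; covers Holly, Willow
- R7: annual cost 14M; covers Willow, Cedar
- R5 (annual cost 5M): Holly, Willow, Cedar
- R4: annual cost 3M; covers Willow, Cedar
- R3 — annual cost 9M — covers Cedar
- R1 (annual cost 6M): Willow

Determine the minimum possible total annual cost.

The greedy cost-per-new-station heuristic would pick R4 and R5 for 8, but a cheaper cover exists.
R5 alone covers Holly, Willow, Cedar — every station.
Total annual cost: 5.
No cover costs less than 5.

5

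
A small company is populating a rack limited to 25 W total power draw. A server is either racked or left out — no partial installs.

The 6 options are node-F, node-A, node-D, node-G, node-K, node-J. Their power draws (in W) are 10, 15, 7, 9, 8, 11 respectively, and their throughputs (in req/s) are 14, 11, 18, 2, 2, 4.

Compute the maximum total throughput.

Allowing fractional choices, the relaxed optimum would be about 37.9, but servers are indivisible.
node-F + node-D: power draw 10 + 7 = 17 ≤ 25, throughput 14 + 18 = 32.
node-F + node-D + node-K: power draw 10 + 7 + 8 = 25 ≤ 25, throughput 14 + 18 + 2 = 34.
Best is node-F, node-D, and node-K with total throughput 34.

34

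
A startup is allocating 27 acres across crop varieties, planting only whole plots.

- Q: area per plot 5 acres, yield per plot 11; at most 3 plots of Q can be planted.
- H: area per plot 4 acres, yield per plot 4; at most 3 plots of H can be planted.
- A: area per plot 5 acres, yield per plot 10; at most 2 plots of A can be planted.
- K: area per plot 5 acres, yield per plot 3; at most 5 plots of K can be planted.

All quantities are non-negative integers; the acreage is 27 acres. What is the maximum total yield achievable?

Take 3×Q and 2×A: area 25 ≤ 27, yield 3·11 + 2·10 = 53.
Q has the best ratio (11/5) and is taken to its limit of 3; remaining capacity is filled optimally with the others.

53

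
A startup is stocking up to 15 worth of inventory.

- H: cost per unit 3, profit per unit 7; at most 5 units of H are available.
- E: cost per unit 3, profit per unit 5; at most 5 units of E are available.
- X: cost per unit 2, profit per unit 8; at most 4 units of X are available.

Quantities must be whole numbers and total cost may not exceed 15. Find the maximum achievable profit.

46

Take 2×H and 4×X: cost 14 ≤ 15, profit 2·7 + 4·8 = 46.
X has the best ratio (8/2) and is taken to its limit of 4; remaining capacity is filled optimally with the others.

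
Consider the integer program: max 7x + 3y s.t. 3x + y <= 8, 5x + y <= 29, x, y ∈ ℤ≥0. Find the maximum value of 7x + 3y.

24

(x,y)=(0,8) is feasible, giving 24.
(x,y)=(0,7) is feasible, giving 21.
The best lattice point is (0,8), giving 24.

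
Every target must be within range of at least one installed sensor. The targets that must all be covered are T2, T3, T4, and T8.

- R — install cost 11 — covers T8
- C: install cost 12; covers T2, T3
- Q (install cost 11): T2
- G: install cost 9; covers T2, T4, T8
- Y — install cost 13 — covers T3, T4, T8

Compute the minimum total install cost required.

This is a weighted set-cover instance.
Choose C and G: together they cover T2, T3, T4, T8 — every target.
Total install cost: 12 + 9 = 21.

21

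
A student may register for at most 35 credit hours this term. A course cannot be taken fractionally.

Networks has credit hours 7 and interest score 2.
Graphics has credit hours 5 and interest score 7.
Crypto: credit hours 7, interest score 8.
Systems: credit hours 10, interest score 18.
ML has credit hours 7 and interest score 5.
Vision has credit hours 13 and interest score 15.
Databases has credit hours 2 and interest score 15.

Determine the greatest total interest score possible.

56

Take Crypto, Systems, Vision, and Databases: credit hours 7 + 10 + 13 + 2 = 32 ≤ 35, interest score 8 + 18 + 15 + 15 = 56.
No other feasible combination does better.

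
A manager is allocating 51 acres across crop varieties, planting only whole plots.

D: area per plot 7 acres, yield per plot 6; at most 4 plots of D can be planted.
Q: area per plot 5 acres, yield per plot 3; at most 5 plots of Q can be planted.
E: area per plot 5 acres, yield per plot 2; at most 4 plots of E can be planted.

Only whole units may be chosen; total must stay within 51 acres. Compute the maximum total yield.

Take 4×D and 4×Q: area 48 ≤ 51, yield 4·6 + 4·3 = 36.
D has the best ratio (6/7) and is taken to its limit of 4; remaining capacity is filled optimally with the others.

36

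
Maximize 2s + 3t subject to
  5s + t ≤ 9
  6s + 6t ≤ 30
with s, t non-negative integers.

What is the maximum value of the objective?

(s,t)=(0,5): 5·0+1·5=5≤9, 6·0+6·5=30≤30, objective 15.
(s,t)=(1,4): 5·1+1·4=9≤9, 6·1+6·4=30≤30, objective 14.
Maximum is 15 at (s,t)=(0,5).

15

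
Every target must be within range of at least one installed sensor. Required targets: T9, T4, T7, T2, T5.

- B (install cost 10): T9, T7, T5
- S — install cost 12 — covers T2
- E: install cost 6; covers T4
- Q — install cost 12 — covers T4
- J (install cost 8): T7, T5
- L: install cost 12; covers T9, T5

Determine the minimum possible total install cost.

28

Choose B, S, and E: together they cover T9, T4, T7, T2, T5 — every target.
Total install cost: 10 + 12 + 6 = 28.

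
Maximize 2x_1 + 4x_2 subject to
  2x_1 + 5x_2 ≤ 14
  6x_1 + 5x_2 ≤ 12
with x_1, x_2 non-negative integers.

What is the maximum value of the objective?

8

Relaxing integrality, the LP optimum is 9.60 at (x_1,x_2) = (0, 2.4), which is not an integer point.
(x_1,x_2)=(0,2): 2·0+5·2=10≤14, 6·0+5·2=10≤12, objective 8.
(x_1,x_2)=(1,1): 2·1+5·1=7≤14, 6·1+5·1=11≤12, objective 6.
No feasible integer point exceeds 8.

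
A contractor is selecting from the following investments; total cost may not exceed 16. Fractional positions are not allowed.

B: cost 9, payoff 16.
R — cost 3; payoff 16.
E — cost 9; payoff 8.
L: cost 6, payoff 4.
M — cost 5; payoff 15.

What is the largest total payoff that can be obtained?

35

Treat it as a binary knapsack problem.
Allowing fractional choices, the relaxed optimum would be about 45.2, but investments are indivisible.
B + R: cost 9 + 3 = 12 ≤ 16, payoff 16 + 16 = 32.
R + L + M: cost 3 + 6 + 5 = 14 ≤ 16, payoff 16 + 4 + 15 = 35.
Best is R, L, and M with total payoff 35.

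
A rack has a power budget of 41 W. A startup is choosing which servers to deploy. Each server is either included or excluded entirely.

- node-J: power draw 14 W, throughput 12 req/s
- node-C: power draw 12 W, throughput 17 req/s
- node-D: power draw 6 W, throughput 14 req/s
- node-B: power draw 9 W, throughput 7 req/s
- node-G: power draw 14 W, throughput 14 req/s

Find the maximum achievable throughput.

52

This is a 0-1 knapsack instance.
Take node-C, node-D, node-B, and node-G: power draw 12 + 6 + 9 + 14 = 41 ≤ 41, throughput 17 + 14 + 7 + 14 = 52.
No other feasible combination does better.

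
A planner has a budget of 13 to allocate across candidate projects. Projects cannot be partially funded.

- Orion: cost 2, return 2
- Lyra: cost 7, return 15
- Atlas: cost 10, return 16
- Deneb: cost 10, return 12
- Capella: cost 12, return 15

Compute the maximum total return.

18

Treat it as a binary knapsack problem.
Take Orion and Atlas: cost 2 + 10 = 12 ≤ 13, return 2 + 16 = 18.
No other feasible combination does better.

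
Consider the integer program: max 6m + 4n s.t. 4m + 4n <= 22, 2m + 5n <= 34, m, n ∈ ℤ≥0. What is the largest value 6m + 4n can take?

30

Relaxing integrality, the LP optimum is 33.00 at (m,n) = (5.5, 0), which is not an integer point.
(m,n)=(5,0): 4·5+4·0=20≤22, 2·5+5·0=10≤34, objective 30.
(m,n)=(4,1): 4·4+4·1=20≤22, 2·4+5·1=13≤34, objective 28.
Maximum is 30 at (m,n)=(5,0).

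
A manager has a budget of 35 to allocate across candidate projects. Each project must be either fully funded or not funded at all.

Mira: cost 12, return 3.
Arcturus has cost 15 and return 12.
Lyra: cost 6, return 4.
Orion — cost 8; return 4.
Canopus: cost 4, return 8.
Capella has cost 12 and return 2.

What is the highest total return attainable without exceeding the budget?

Arcturus + Lyra + Canopus: cost 15 + 6 + 4 = 25 ≤ 35, return 12 + 4 + 8 = 24.
Arcturus + Lyra + Orion + Canopus: cost 15 + 6 + 8 + 4 = 33 ≤ 35, return 12 + 4 + 4 + 8 = 28.
Arcturus + Orion + Canopus: cost 15 + 8 + 4 = 27 ≤ 35, return 12 + 4 + 8 = 24.
Best is Arcturus, Lyra, Orion, and Canopus with total return 28.

28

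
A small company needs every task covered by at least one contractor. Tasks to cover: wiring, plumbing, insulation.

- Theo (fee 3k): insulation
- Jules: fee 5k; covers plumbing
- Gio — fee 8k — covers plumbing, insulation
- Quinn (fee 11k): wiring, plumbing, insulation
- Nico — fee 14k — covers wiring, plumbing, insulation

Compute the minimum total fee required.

This is an integer covering problem.
The greedy cost-per-new-task heuristic would pick Theo, Jules, and Quinn for 19, but a cheaper cover exists.
Quinn alone covers wiring, plumbing, insulation — every task.
Total fee: 11.
No cover costs less than 11.

11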